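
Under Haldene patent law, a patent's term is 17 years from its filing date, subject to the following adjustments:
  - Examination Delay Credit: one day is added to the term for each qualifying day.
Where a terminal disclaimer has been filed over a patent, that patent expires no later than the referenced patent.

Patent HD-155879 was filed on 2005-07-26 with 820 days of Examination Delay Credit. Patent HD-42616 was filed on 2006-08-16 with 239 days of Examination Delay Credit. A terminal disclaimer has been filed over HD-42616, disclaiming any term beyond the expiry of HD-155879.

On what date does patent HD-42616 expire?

Natural term of HD-42616:
  Base: filing + 17 years → 16 August 2023.
  Examination Delay Credit: +239 days → 11 April 2024.
Expiry of referenced patent HD-155879:
  Base: filing + 17 years → 26 July 2022.
  Examination Delay Credit: +820 days → 23 October 2024.
Terminal disclaimer: HD-42616 expires on the earlier of 11 April 2024 and 23 October 2024.

April 11, 2024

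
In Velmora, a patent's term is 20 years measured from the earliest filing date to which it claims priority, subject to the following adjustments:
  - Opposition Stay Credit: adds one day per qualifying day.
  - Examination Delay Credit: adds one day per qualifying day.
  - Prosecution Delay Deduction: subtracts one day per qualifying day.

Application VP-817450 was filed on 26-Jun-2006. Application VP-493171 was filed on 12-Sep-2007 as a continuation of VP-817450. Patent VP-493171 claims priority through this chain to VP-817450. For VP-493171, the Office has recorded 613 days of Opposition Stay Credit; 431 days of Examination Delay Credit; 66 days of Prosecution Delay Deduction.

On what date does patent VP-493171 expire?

February 28, 2029

Earliest priority filing: 26 June 2006.
Base term: 26 June 2006 + 20 years → 26 June 2026.
Opposition Stay Credit: +613 days → 29 February 2028.
Examination Delay Credit: +431 days → 5 May 2029.
Prosecution Delay Deduction: −66 days → 28 February 2029.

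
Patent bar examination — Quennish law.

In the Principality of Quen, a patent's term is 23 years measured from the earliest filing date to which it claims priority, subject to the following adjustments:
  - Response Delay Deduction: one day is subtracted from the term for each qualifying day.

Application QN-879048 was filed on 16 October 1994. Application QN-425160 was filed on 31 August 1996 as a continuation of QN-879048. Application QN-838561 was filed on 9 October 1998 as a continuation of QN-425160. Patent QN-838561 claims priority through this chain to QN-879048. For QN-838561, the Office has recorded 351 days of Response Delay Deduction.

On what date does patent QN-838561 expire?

Earliest priority filing: 16 October 1994.
Base term: 16 October 1994 + 23 years → 16 October 2017.
Response Delay Deduction: −351 days → 30 October 2016.

October 30, 2016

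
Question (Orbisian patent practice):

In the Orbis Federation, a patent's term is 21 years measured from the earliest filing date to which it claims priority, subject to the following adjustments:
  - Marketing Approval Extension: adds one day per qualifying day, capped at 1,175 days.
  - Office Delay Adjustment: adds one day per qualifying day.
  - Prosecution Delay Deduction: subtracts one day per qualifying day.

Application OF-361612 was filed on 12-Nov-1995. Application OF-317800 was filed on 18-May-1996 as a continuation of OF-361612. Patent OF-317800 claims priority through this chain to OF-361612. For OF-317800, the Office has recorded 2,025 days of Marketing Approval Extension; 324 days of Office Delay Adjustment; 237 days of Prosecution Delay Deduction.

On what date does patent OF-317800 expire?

2020-04-27

Earliest priority filing: 12 November 1995.
Base term: 12 November 1995 + 21 years → 12 November 2016.
Marketing Approval Extension: 2025 days claimed exceeds the 1175-day cap, so +1175 days → 31 January 2020.
Office Delay Adjustment: +324 days → 20 December 2020.
Prosecution Delay Deduction: −237 days → 27 April 2020.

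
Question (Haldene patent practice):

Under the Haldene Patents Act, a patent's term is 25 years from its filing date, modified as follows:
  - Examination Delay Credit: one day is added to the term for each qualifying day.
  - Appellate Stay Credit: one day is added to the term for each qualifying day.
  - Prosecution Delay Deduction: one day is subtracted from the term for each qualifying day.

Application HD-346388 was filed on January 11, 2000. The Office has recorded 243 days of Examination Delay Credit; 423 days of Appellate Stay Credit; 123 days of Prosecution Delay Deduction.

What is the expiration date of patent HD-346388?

July 8, 2026

Base term: filing date + 25 years → 11 January 2025.
Examination Delay Credit: +243 days → 11 September 2025.
Appellate Stay Credit: +423 days → 8 November 2026.
Prosecution Delay Deduction: −123 days → 8 July 2026.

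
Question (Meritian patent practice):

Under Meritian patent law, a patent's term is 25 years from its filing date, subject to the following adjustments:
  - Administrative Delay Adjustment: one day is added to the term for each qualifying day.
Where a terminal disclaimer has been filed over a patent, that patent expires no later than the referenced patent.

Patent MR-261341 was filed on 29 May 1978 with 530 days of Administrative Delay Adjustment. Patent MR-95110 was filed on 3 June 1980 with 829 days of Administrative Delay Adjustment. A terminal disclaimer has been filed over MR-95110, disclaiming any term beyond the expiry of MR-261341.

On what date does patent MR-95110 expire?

2004-11-09

Natural term of MR-95110:
  Base: filing + 25 years → 3 June 2005.
  Administrative Delay Adjustment: +829 days → 10 September 2007.
Expiry of referenced patent MR-261341:
  Base: filing + 25 years → 29 May 2003.
  Administrative Delay Adjustment: +530 days → 9 November 2004.
Terminal disclaimer: MR-95110 expires on the earlier of 10 September 2007 and 9 November 2004.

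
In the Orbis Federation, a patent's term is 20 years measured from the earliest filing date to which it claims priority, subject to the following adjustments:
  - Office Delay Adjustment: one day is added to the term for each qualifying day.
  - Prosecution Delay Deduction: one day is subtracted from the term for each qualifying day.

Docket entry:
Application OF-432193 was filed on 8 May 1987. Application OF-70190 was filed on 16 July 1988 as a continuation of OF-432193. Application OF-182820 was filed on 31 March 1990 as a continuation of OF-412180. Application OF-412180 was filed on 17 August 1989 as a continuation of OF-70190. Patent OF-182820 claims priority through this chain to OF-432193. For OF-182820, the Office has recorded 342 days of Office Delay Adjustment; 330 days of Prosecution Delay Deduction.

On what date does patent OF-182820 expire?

Earliest priority filing: 8 May 1987.
Base term: 8 May 1987 + 20 years → 8 May 2007.
Office Delay Adjustment: +342 days → 14 April 2008.
Prosecution Delay Deduction: −330 days → 20 May 2007.

2007-05-20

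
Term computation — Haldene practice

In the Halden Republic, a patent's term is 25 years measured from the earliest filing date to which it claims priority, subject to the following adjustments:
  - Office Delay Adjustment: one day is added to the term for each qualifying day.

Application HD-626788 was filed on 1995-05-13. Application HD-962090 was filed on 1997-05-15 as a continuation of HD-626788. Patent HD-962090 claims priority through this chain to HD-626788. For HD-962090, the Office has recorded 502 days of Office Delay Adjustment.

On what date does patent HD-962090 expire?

September 27, 2021

Earliest priority filing: 13 May 1995.
Base term: 13 May 1995 + 25 years → 13 May 2020.
Office Delay Adjustment: +502 days → 27 September 2021.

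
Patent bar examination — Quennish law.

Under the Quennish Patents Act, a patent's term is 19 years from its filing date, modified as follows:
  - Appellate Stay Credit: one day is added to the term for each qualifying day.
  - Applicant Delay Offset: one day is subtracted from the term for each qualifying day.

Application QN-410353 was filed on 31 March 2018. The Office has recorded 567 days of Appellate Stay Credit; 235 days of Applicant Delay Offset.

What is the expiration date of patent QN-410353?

2038-02-26

Base term: filing date + 19 years → 31 March 2037.
Appellate Stay Credit: +567 days → 19 October 2038.
Applicant Delay Offset: −235 days → 26 February 2038.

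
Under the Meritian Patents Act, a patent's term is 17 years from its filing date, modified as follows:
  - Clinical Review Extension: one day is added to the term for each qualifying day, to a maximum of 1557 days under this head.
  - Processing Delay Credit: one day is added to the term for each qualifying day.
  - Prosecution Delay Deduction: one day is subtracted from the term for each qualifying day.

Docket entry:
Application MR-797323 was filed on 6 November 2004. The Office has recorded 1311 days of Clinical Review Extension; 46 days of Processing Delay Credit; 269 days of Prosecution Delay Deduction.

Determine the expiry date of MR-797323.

2024-10-29

Base term: filing date + 17 years → 6 November 2021.
Clinical Review Extension: 1311 days (within the 1557-day cap) → +1311 days → 9 June 2025.
Processing Delay Credit: +46 days → 25 July 2025.
Prosecution Delay Deduction: −269 days → 29 October 2024.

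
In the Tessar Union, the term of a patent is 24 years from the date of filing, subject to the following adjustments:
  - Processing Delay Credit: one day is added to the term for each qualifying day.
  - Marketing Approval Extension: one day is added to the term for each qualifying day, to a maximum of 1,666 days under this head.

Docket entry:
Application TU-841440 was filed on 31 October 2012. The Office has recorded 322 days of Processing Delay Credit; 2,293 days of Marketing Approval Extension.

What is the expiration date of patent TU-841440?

Base term: filing date + 24 years → 31 October 2036.
Processing Delay Credit: +322 days → 18 September 2037.
Marketing Approval Extension: 2293 days claimed exceeds the 1666-day cap, so +1666 days → 11 April 2042.

April 11, 2042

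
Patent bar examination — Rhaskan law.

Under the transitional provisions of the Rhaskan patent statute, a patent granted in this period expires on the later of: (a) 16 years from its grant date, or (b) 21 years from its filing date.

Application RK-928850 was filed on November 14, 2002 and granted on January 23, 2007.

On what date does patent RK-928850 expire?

(a) grant + 16 years → 23 January 2023.
(b) filing + 21 years → 14 November 2023.
Later of the two: 14 November 2023.

2023-11-14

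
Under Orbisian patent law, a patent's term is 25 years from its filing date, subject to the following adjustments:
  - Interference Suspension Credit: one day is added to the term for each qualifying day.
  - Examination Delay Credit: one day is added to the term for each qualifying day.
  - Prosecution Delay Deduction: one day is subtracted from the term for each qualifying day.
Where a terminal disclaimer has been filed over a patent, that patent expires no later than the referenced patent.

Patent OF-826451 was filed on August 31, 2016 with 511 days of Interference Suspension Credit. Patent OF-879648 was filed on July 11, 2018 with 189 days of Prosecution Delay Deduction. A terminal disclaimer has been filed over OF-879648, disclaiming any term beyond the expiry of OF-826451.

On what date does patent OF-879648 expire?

2043-01-03

Natural term of OF-879648:
  Base: filing + 25 years → 11 July 2043.
  Prosecution Delay Deduction: −189 days → 3 January 2043.
Expiry of referenced patent OF-826451:
  Base: filing + 25 years → 31 August 2041.
  Interference Suspension Credit: +511 days → 24 January 2043.
Terminal disclaimer: OF-879648 expires on the earlier of 3 January 2043 and 24 January 2043.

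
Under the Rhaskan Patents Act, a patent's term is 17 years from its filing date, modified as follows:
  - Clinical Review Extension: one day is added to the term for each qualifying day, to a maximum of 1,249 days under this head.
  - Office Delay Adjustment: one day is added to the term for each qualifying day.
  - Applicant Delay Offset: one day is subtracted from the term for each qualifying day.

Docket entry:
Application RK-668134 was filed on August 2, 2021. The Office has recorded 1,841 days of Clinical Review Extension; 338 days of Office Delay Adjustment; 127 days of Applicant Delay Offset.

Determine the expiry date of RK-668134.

2042-08-01

Base term: filing date + 17 years → 2 August 2038.
Clinical Review Extension: 1841 days claimed exceeds the 1249-day cap, so +1249 days → 2 January 2042.
Office Delay Adjustment: +338 days → 6 December 2042.
Applicant Delay Offset: −127 days → 1 August 2042.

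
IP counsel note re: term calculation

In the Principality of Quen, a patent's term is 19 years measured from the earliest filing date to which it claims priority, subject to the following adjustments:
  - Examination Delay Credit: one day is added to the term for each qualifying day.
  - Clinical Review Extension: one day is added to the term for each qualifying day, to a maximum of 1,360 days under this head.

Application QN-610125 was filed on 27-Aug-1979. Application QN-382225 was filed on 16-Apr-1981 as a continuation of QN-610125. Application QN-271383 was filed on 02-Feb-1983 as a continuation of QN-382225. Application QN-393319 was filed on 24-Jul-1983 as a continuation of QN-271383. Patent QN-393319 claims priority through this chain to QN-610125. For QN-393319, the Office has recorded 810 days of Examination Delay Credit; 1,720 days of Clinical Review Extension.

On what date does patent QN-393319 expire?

August 5, 2004

Earliest priority filing: 27 August 1979.
Base term: 27 August 1979 + 19 years → 27 August 1998.
Examination Delay Credit: +810 days → 14 November 2000.
Clinical Review Extension: 1720 days claimed exceeds the 1360-day cap, so +1360 days → 5 August 2004.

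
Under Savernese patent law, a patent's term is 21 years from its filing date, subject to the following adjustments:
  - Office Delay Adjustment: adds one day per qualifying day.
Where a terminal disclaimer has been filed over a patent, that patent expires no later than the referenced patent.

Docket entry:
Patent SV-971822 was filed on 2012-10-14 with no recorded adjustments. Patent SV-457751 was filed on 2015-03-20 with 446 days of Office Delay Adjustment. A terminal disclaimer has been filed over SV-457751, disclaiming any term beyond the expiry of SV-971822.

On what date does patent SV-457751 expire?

2033-10-14

Natural term of SV-457751:
  Base: filing + 21 years → 20 March 2036.
  Office Delay Adjustment: +446 days → 9 June 2037.
Expiry of referenced patent SV-971822:
  Base: filing + 21 years → 14 October 2033.
Terminal disclaimer: SV-457751 expires on the earlier of 9 June 2037 and 14 October 2033.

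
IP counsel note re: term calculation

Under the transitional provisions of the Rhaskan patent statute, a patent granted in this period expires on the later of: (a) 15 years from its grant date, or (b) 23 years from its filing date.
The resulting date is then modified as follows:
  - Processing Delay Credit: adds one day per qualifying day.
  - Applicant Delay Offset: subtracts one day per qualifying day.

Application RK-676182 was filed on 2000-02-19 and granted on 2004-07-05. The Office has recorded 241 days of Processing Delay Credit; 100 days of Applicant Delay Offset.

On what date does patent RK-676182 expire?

(a) grant + 15 years → 5 July 2019.
(b) filing + 23 years → 19 February 2023.
Later of the two: 19 February 2023.
Processing Delay Credit: +241 days → 18 October 2023.
Applicant Delay Offset: −100 days → 10 July 2023.

2023-07-10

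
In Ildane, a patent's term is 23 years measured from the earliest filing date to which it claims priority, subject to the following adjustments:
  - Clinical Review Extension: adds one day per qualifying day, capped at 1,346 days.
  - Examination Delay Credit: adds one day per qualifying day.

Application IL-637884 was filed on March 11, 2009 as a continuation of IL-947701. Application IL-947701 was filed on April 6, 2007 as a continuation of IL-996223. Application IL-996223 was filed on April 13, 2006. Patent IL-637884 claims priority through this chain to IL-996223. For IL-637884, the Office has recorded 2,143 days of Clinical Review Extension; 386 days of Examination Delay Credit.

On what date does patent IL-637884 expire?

January 9, 2034

Earliest priority filing: 13 April 2006.
Base term: 13 April 2006 + 23 years → 13 April 2029.
Clinical Review Extension: 2143 days claimed exceeds the 1346-day cap, so +1346 days → 19 December 2032.
Examination Delay Credit: +386 days → 9 January 2034.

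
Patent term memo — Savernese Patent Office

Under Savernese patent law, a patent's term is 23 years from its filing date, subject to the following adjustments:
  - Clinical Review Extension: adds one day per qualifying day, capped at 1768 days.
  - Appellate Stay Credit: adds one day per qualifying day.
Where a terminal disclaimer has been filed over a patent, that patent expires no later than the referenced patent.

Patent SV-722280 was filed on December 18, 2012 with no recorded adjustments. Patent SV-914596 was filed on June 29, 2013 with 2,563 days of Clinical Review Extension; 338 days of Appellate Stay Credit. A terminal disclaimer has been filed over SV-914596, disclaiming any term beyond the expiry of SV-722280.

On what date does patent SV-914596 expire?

2035-12-18

Natural term of SV-914596:
  Base: filing + 23 years → 29 June 2036.
  Clinical Review Extension: 2563 days claimed exceeds the 1768-day cap, so +1768 days → 2 May 2041.
  Appellate Stay Credit: +338 days → 5 April 2042.
Expiry of referenced patent SV-722280:
  Base: filing + 23 years → 18 December 2035.
Terminal disclaimer: SV-914596 expires on the earlier of 5 April 2042 and 18 December 2035.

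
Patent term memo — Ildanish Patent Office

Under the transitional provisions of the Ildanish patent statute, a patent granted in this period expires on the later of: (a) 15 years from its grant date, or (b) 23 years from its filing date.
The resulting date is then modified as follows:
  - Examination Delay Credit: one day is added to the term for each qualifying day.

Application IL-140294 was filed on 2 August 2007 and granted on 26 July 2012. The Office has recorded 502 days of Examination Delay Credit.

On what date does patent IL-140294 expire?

(a) grant + 15 years → 26 July 2027.
(b) filing + 23 years → 2 August 2030.
Later of the two: 2 August 2030.
Examination Delay Credit: +502 days → 17 December 2031.

2031-12-17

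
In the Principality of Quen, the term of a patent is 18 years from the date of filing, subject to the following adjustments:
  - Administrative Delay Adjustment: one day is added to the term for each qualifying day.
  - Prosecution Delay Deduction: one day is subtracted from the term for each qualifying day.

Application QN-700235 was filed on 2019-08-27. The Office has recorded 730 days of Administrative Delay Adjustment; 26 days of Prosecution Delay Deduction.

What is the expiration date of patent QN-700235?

August 1, 2039

Base term: filing date + 18 years → 27 August 2037.
Administrative Delay Adjustment: +730 days → 27 August 2039.
Prosecution Delay Deduction: −26 days → 1 August 2039.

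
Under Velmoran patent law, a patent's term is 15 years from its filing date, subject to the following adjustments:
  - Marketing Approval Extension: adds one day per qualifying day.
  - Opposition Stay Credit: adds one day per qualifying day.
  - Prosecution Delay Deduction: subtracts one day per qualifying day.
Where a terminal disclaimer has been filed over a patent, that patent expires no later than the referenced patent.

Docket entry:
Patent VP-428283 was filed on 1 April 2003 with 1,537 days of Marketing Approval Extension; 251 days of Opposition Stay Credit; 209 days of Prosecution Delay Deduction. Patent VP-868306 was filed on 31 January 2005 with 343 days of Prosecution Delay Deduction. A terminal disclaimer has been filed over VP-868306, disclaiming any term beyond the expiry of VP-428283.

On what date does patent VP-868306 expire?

Natural term of VP-868306:
  Base: filing + 15 years → 31 January 2020.
  Prosecution Delay Deduction: −343 days → 22 February 2019.
Expiry of referenced patent VP-428283:
  Base: filing + 15 years → 1 April 2018.
  Marketing Approval Extension: +1537 days → 16 June 2022.
  Opposition Stay Credit: +251 days → 22 February 2023.
  Prosecution Delay Deduction: −209 days → 28 July 2022.
Terminal disclaimer: VP-868306 expires on the earlier of 22 February 2019 and 28 July 2022.

2019-02-22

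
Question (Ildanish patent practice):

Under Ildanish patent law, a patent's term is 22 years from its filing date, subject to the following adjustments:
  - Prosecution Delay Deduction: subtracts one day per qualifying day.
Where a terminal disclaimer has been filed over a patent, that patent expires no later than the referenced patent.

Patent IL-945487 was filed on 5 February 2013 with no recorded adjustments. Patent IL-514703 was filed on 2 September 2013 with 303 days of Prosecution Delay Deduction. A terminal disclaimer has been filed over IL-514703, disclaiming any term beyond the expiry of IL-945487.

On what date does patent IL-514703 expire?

Natural term of IL-514703:
  Base: filing + 22 years → 2 September 2035.
  Prosecution Delay Deduction: −303 days → 3 November 2034.
Expiry of referenced patent IL-945487:
  Base: filing + 22 years → 5 February 2035.
Terminal disclaimer: IL-514703 expires on the earlier of 3 November 2034 and 5 February 2035.

2034-11-03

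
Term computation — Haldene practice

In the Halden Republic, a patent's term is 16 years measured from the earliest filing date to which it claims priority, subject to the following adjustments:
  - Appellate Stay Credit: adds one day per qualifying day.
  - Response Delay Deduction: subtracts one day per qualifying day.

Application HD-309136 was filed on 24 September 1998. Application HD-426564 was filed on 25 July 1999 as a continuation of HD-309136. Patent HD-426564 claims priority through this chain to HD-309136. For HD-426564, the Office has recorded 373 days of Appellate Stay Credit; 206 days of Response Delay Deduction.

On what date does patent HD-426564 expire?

2015-03-10

Earliest priority filing: 24 September 1998.
Base term: 24 September 1998 + 16 years → 24 September 2014.
Appellate Stay Credit: +373 days → 2 October 2015.
Response Delay Deduction: −206 days → 10 March 2015.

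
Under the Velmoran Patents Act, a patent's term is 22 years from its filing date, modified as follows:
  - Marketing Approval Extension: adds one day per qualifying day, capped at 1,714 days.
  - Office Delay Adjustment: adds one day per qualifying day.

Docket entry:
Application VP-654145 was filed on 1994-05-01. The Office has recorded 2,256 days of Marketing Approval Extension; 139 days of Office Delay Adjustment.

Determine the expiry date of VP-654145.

May 28, 2021

Base term: filing date + 22 years → 1 May 2016.
Marketing Approval Extension: 2256 days claimed exceeds the 1714-day cap, so +1714 days → 9 January 2021.
Office Delay Adjustment: +139 days → 28 May 2021.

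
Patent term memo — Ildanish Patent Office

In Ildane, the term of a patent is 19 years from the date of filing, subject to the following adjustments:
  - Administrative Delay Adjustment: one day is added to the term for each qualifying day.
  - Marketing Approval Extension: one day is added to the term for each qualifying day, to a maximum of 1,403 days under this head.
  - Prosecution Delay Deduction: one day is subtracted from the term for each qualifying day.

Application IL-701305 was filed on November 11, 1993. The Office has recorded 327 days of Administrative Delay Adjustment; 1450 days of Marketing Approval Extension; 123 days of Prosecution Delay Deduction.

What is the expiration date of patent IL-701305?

Base term: filing date + 19 years → 11 November 2012.
Administrative Delay Adjustment: +327 days → 4 October 2013.
Marketing Approval Extension: 1450 days claimed exceeds the 1403-day cap, so +1403 days → 7 August 2017.
Prosecution Delay Deduction: −123 days → 6 April 2017.

2017-04-06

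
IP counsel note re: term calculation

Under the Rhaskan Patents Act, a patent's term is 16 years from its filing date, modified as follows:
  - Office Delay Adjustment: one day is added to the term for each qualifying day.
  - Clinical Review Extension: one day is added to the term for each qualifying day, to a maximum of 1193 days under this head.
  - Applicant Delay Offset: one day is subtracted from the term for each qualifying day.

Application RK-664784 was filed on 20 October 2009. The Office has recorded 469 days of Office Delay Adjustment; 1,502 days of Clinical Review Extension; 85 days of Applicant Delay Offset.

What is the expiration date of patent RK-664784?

Base term: filing date + 16 years → 20 October 2025.
Office Delay Adjustment: +469 days → 1 February 2027.
Clinical Review Extension: 1502 days claimed exceeds the 1193-day cap, so +1193 days → 9 May 2030.
Applicant Delay Offset: −85 days → 13 February 2030.

2030-02-13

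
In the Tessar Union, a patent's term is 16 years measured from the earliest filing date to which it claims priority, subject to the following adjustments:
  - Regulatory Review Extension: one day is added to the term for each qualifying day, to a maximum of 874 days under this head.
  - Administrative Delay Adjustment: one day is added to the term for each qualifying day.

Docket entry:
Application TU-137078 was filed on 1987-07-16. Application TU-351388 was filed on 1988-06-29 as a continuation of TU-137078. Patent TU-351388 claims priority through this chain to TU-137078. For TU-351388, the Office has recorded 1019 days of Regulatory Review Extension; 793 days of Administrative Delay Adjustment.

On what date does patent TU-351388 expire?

2008-02-07

Earliest priority filing: 16 July 1987.
Base term: 16 July 1987 + 16 years → 16 July 2003.
Regulatory Review Extension: 1019 days claimed exceeds the 874-day cap, so +874 days → 6 December 2005.
Administrative Delay Adjustment: +793 days → 7 February 2008.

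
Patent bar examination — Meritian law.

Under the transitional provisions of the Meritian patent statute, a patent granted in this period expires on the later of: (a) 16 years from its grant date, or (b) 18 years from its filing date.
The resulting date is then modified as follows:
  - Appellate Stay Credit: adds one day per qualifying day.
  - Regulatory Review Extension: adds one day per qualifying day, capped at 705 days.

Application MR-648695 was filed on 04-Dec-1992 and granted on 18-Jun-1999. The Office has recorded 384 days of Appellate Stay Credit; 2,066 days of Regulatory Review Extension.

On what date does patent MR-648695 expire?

(a) grant + 16 years → 18 June 2015.
(b) filing + 18 years → 4 December 2010.
Later of the two: 18 June 2015.
Appellate Stay Credit: +384 days → 6 July 2016.
Regulatory Review Extension: 2066 days claimed exceeds the 705-day cap, so +705 days → 11 June 2018.

June 11, 2018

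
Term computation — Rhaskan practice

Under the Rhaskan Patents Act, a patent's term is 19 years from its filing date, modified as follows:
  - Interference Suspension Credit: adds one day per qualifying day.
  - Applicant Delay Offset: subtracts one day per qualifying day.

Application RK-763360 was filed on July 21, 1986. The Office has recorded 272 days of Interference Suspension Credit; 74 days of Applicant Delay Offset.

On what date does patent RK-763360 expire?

2006-02-04

Base term: filing date + 19 years → 21 July 2005.
Interference Suspension Credit: +272 days → 19 April 2006.
Applicant Delay Offset: −74 days → 4 February 2006.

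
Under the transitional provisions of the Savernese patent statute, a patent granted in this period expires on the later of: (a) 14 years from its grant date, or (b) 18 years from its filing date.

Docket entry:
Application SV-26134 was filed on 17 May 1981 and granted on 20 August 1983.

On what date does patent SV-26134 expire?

(a) grant + 14 years → 20 August 1997.
(b) filing + 18 years → 17 May 1999.
Later of the two: 17 May 1999.

1999-05-17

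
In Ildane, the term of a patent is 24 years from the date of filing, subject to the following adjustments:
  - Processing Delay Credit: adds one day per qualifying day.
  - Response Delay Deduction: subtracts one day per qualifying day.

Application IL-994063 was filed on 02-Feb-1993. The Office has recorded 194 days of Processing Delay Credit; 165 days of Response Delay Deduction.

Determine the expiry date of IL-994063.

Base term: filing date + 24 years → 2 February 2017.
Processing Delay Credit: +194 days → 15 August 2017.
Response Delay Deduction: −165 days → 3 March 2017.

2017-03-03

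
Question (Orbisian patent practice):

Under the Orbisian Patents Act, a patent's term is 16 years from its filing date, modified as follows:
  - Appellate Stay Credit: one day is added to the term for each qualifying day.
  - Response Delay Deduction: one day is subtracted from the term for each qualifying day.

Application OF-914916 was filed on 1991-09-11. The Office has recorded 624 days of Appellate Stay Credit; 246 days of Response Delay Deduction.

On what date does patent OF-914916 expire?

Base term: filing date + 16 years → 11 September 2007.
Appellate Stay Credit: +624 days → 27 May 2009.
Response Delay Deduction: −246 days → 23 September 2008.

2008-09-23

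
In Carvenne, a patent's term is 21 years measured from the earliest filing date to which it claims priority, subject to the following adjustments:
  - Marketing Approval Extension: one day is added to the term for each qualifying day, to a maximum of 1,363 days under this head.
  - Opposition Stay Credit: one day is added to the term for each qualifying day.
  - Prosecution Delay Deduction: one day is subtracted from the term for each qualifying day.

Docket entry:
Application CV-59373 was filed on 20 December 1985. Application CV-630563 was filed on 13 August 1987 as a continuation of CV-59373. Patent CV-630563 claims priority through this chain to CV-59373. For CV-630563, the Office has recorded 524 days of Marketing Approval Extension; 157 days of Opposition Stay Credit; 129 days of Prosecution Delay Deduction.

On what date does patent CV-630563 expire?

Earliest priority filing: 20 December 1985.
Base term: 20 December 1985 + 21 years → 20 December 2006.
Marketing Approval Extension: 524 days (within the 1363-day cap) → +524 days → 27 May 2008.
Opposition Stay Credit: +157 days → 31 October 2008.
Prosecution Delay Deduction: −129 days → 24 June 2008.

2008-06-24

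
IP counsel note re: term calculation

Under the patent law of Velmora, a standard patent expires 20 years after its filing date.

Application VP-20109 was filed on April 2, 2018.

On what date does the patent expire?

April 2, 2038

Filing date + 20 years → 2 April 2038.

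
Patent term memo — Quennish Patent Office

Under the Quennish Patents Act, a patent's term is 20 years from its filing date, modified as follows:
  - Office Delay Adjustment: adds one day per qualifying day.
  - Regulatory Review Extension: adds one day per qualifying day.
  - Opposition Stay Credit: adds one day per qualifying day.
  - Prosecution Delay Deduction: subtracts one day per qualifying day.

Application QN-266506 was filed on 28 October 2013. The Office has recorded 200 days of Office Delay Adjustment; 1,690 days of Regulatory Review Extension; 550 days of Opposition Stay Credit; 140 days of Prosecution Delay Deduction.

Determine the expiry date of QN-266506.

February 14, 2040

Base term: filing date + 20 years → 28 October 2033.
Office Delay Adjustment: +200 days → 16 May 2034.
Regulatory Review Extension: +1690 days → 31 December 2038.
Opposition Stay Credit: +550 days → 3 July 2040.
Prosecution Delay Deduction: −140 days → 14 February 2040.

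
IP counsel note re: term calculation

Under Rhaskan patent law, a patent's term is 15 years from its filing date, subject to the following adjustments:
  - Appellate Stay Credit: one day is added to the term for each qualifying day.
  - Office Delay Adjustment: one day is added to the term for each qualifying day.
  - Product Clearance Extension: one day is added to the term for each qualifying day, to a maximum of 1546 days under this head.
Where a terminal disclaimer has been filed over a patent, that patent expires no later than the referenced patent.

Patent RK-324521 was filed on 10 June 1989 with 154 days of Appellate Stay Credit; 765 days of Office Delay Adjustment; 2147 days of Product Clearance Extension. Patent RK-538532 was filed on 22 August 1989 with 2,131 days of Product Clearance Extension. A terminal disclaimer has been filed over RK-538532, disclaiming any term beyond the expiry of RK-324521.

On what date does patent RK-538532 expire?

November 15, 2008

Natural term of RK-538532:
  Base: filing + 15 years → 22 August 2004.
  Product Clearance Extension: 2131 days claimed exceeds the 1546-day cap, so +1546 days → 15 November 2008.
Expiry of referenced patent RK-324521:
  Base: filing + 15 years → 10 June 2004.
  Appellate Stay Credit: +154 days → 11 November 2004.
  Office Delay Adjustment: +765 days → 16 December 2006.
  Product Clearance Extension: 2147 days claimed exceeds the 1546-day cap, so +1546 days → 11 March 2011.
Terminal disclaimer: RK-538532 expires on the earlier of 15 November 2008 and 11 March 2011.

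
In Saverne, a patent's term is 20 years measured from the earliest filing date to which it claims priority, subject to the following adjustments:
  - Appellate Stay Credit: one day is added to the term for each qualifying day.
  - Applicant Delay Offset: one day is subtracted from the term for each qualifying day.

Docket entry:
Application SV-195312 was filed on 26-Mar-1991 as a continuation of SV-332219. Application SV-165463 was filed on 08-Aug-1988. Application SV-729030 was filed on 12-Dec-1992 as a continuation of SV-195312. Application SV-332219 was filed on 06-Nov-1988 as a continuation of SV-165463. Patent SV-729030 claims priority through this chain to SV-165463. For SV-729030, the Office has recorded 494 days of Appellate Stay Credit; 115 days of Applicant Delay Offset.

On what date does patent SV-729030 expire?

2009-08-22

Earliest priority filing: 8 August 1988.
Base term: 8 August 1988 + 20 years → 8 August 2008.
Appellate Stay Credit: +494 days → 15 December 2009.
Applicant Delay Offset: −115 days → 22 August 2009.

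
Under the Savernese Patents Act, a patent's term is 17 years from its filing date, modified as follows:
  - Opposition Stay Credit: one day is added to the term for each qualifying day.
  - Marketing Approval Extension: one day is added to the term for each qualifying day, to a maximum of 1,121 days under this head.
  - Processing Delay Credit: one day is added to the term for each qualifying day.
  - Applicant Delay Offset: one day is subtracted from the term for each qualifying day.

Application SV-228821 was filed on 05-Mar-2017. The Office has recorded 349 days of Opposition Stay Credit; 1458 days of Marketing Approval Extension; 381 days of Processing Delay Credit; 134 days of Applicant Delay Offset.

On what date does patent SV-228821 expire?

Base term: filing date + 17 years → 5 March 2034.
Opposition Stay Credit: +349 days → 17 February 2035.
Marketing Approval Extension: 1458 days claimed exceeds the 1121-day cap, so +1121 days → 14 March 2038.
Processing Delay Credit: +381 days → 30 March 2039.
Applicant Delay Offset: −134 days → 16 November 2038.

November 16, 2038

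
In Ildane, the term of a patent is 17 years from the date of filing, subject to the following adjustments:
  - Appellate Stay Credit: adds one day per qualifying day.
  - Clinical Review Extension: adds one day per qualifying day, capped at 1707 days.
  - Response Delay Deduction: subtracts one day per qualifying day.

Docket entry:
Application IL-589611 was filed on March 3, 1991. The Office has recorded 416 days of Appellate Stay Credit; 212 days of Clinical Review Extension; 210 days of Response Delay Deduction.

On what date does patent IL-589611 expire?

2009-04-25

Base term: filing date + 17 years → 3 March 2008.
Appellate Stay Credit: +416 days → 23 April 2009.
Clinical Review Extension: 212 days (within the 1707-day cap) → +212 days → 21 November 2009.
Response Delay Deduction: −210 days → 25 April 2009.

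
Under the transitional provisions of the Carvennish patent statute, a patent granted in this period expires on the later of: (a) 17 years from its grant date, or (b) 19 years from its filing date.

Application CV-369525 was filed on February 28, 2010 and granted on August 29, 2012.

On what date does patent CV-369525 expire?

(a) grant + 17 years → 29 August 2029.
(b) filing + 19 years → 28 February 2029.
Later of the two: 29 August 2029.

2029-08-29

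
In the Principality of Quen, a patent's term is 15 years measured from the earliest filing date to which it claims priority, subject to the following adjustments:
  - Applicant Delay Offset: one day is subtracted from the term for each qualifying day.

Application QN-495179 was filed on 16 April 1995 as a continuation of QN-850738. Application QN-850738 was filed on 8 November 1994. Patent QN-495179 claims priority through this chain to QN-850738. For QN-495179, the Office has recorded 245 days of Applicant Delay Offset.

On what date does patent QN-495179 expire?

Earliest priority filing: 8 November 1994.
Base term: 8 November 1994 + 15 years → 8 November 2009.
Applicant Delay Offset: −245 days → 8 March 2009.

2009-03-08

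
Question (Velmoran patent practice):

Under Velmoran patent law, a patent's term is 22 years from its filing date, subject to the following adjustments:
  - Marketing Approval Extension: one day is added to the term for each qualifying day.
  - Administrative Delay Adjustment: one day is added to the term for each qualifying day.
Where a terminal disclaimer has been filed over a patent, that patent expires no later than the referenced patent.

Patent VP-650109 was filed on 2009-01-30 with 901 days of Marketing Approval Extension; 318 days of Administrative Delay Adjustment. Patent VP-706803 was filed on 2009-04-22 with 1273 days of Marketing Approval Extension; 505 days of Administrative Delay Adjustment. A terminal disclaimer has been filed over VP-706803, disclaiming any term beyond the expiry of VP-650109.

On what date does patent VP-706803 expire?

June 2, 2034

Natural term of VP-706803:
  Base: filing + 22 years → 22 April 2031.
  Marketing Approval Extension: +1273 days → 16 October 2034.
  Administrative Delay Adjustment: +505 days → 4 March 2036.
Expiry of referenced patent VP-650109:
  Base: filing + 22 years → 30 January 2031.
  Marketing Approval Extension: +901 days → 19 July 2033.
  Administrative Delay Adjustment: +318 days → 2 June 2034.
Terminal disclaimer: VP-706803 expires on the earlier of 4 March 2036 and 2 June 2034.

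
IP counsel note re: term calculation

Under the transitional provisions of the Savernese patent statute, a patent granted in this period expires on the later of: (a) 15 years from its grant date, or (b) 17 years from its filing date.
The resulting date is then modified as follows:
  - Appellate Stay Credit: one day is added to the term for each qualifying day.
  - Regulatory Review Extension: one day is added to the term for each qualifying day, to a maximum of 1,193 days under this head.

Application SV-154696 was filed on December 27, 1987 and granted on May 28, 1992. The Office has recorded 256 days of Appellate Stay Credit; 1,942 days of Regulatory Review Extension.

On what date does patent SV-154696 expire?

2011-05-16

(a) grant + 15 years → 28 May 2007.
(b) filing + 17 years → 27 December 2004.
Later of the two: 28 May 2007.
Appellate Stay Credit: +256 days → 8 February 2008.
Regulatory Review Extension: 1942 days claimed exceeds the 1193-day cap, so +1193 days → 16 May 2011.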